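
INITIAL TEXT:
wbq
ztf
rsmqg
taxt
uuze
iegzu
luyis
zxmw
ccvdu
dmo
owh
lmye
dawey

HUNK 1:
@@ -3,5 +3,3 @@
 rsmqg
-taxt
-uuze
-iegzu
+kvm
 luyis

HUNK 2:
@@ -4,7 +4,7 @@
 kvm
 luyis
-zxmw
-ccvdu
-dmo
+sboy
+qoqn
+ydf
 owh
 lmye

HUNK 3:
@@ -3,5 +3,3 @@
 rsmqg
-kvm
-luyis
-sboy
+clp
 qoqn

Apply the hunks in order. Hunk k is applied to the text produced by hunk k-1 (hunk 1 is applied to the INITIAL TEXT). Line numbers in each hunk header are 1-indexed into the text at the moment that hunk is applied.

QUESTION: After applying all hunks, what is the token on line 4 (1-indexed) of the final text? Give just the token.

Answer: clp

Derivation:
Hunk 1: at line 3 remove [taxt,uuze,iegzu] add [kvm] -> 11 lines: wbq ztf rsmqg kvm luyis zxmw ccvdu dmo owh lmye dawey
Hunk 2: at line 4 remove [zxmw,ccvdu,dmo] add [sboy,qoqn,ydf] -> 11 lines: wbq ztf rsmqg kvm luyis sboy qoqn ydf owh lmye dawey
Hunk 3: at line 3 remove [kvm,luyis,sboy] add [clp] -> 9 lines: wbq ztf rsmqg clp qoqn ydf owh lmye dawey
Final line 4: clp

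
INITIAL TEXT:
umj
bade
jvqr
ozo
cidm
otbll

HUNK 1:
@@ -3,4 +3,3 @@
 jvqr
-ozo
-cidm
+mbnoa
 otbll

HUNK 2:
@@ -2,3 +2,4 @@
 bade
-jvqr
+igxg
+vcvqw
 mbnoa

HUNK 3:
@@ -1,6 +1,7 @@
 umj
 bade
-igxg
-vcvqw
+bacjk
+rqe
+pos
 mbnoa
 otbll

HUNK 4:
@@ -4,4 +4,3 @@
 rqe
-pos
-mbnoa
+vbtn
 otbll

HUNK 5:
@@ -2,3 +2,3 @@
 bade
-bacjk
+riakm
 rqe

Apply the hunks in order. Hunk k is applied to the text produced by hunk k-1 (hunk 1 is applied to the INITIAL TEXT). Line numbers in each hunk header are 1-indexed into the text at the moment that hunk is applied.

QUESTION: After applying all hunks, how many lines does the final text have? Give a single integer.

Answer: 6

Derivation:
Hunk 1: at line 3 remove [ozo,cidm] add [mbnoa] -> 5 lines: umj bade jvqr mbnoa otbll
Hunk 2: at line 2 remove [jvqr] add [igxg,vcvqw] -> 6 lines: umj bade igxg vcvqw mbnoa otbll
Hunk 3: at line 1 remove [igxg,vcvqw] add [bacjk,rqe,pos] -> 7 lines: umj bade bacjk rqe pos mbnoa otbll
Hunk 4: at line 4 remove [pos,mbnoa] add [vbtn] -> 6 lines: umj bade bacjk rqe vbtn otbll
Hunk 5: at line 2 remove [bacjk] add [riakm] -> 6 lines: umj bade riakm rqe vbtn otbll
Final line count: 6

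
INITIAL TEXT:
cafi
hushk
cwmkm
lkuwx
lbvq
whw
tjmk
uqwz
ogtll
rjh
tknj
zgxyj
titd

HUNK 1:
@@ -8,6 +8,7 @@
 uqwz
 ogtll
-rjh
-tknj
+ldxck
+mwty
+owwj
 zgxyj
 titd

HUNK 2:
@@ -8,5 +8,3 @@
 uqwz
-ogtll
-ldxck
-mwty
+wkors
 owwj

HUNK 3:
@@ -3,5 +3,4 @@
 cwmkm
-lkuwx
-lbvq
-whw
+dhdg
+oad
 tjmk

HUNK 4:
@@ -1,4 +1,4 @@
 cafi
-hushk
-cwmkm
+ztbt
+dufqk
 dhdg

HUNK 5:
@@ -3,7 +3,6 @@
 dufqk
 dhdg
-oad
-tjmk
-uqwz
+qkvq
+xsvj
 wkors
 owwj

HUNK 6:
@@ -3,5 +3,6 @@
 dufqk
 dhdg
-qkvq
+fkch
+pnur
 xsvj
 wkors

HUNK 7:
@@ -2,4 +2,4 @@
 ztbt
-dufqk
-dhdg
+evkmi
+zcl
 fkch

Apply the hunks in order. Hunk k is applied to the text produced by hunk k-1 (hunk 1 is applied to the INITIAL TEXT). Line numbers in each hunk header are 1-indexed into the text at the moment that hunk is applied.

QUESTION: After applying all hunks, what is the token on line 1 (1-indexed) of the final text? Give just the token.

Answer: cafi

Derivation:
Hunk 1: at line 8 remove [rjh,tknj] add [ldxck,mwty,owwj] -> 14 lines: cafi hushk cwmkm lkuwx lbvq whw tjmk uqwz ogtll ldxck mwty owwj zgxyj titd
Hunk 2: at line 8 remove [ogtll,ldxck,mwty] add [wkors] -> 12 lines: cafi hushk cwmkm lkuwx lbvq whw tjmk uqwz wkors owwj zgxyj titd
Hunk 3: at line 3 remove [lkuwx,lbvq,whw] add [dhdg,oad] -> 11 lines: cafi hushk cwmkm dhdg oad tjmk uqwz wkors owwj zgxyj titd
Hunk 4: at line 1 remove [hushk,cwmkm] add [ztbt,dufqk] -> 11 lines: cafi ztbt dufqk dhdg oad tjmk uqwz wkors owwj zgxyj titd
Hunk 5: at line 3 remove [oad,tjmk,uqwz] add [qkvq,xsvj] -> 10 lines: cafi ztbt dufqk dhdg qkvq xsvj wkors owwj zgxyj titd
Hunk 6: at line 3 remove [qkvq] add [fkch,pnur] -> 11 lines: cafi ztbt dufqk dhdg fkch pnur xsvj wkors owwj zgxyj titd
Hunk 7: at line 2 remove [dufqk,dhdg] add [evkmi,zcl] -> 11 lines: cafi ztbt evkmi zcl fkch pnur xsvj wkors owwj zgxyj titd
Final line 1: cafi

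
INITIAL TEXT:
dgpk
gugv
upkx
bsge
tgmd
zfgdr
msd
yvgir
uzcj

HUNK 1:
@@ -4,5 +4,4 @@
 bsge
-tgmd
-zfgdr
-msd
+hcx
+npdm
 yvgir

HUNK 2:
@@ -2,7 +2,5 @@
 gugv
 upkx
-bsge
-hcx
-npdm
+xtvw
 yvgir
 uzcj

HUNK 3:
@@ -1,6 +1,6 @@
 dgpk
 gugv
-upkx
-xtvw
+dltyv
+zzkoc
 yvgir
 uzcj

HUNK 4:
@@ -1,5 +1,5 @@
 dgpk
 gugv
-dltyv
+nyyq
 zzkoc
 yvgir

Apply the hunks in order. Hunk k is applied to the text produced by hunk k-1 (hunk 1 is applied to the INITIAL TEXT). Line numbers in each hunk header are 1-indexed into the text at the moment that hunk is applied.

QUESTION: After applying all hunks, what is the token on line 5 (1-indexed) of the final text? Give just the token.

Answer: yvgir

Derivation:
Hunk 1: at line 4 remove [tgmd,zfgdr,msd] add [hcx,npdm] -> 8 lines: dgpk gugv upkx bsge hcx npdm yvgir uzcj
Hunk 2: at line 2 remove [bsge,hcx,npdm] add [xtvw] -> 6 lines: dgpk gugv upkx xtvw yvgir uzcj
Hunk 3: at line 1 remove [upkx,xtvw] add [dltyv,zzkoc] -> 6 lines: dgpk gugv dltyv zzkoc yvgir uzcj
Hunk 4: at line 1 remove [dltyv] add [nyyq] -> 6 lines: dgpk gugv nyyq zzkoc yvgir uzcj
Final line 5: yvgir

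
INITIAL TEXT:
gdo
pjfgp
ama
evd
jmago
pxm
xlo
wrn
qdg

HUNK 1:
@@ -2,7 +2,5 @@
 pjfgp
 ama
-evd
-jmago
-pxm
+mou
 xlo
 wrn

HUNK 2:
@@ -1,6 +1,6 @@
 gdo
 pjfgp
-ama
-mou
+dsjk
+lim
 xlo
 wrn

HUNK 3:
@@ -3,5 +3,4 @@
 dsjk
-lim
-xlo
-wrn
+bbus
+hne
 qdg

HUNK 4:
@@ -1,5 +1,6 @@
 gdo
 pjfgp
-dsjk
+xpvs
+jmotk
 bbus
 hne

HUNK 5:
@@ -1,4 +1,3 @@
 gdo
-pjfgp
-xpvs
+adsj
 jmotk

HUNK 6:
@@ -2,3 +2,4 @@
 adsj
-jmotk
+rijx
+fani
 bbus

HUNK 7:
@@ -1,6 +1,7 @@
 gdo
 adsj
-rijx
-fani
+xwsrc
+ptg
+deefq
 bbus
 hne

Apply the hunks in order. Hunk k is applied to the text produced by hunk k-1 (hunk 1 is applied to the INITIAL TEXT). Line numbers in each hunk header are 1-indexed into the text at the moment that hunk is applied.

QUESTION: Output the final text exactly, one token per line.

Hunk 1: at line 2 remove [evd,jmago,pxm] add [mou] -> 7 lines: gdo pjfgp ama mou xlo wrn qdg
Hunk 2: at line 1 remove [ama,mou] add [dsjk,lim] -> 7 lines: gdo pjfgp dsjk lim xlo wrn qdg
Hunk 3: at line 3 remove [lim,xlo,wrn] add [bbus,hne] -> 6 lines: gdo pjfgp dsjk bbus hne qdg
Hunk 4: at line 1 remove [dsjk] add [xpvs,jmotk] -> 7 lines: gdo pjfgp xpvs jmotk bbus hne qdg
Hunk 5: at line 1 remove [pjfgp,xpvs] add [adsj] -> 6 lines: gdo adsj jmotk bbus hne qdg
Hunk 6: at line 2 remove [jmotk] add [rijx,fani] -> 7 lines: gdo adsj rijx fani bbus hne qdg
Hunk 7: at line 1 remove [rijx,fani] add [xwsrc,ptg,deefq] -> 8 lines: gdo adsj xwsrc ptg deefq bbus hne qdg

Answer: gdo
adsj
xwsrc
ptg
deefq
bbus
hne
qdg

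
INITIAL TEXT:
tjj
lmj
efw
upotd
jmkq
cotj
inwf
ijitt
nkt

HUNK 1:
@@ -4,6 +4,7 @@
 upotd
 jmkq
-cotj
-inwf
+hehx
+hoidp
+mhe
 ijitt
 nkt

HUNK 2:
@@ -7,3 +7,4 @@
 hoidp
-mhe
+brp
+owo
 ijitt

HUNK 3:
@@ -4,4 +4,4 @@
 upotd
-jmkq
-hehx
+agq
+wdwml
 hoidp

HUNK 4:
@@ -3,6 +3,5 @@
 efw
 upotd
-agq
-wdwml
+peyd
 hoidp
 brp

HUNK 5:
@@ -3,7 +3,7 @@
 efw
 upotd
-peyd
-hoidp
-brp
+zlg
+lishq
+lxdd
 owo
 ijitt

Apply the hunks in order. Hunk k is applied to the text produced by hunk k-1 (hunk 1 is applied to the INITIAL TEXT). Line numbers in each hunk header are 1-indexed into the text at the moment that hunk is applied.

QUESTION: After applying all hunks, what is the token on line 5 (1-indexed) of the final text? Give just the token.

Hunk 1: at line 4 remove [cotj,inwf] add [hehx,hoidp,mhe] -> 10 lines: tjj lmj efw upotd jmkq hehx hoidp mhe ijitt nkt
Hunk 2: at line 7 remove [mhe] add [brp,owo] -> 11 lines: tjj lmj efw upotd jmkq hehx hoidp brp owo ijitt nkt
Hunk 3: at line 4 remove [jmkq,hehx] add [agq,wdwml] -> 11 lines: tjj lmj efw upotd agq wdwml hoidp brp owo ijitt nkt
Hunk 4: at line 3 remove [agq,wdwml] add [peyd] -> 10 lines: tjj lmj efw upotd peyd hoidp brp owo ijitt nkt
Hunk 5: at line 3 remove [peyd,hoidp,brp] add [zlg,lishq,lxdd] -> 10 lines: tjj lmj efw upotd zlg lishq lxdd owo ijitt nkt
Final line 5: zlg

Answer: zlg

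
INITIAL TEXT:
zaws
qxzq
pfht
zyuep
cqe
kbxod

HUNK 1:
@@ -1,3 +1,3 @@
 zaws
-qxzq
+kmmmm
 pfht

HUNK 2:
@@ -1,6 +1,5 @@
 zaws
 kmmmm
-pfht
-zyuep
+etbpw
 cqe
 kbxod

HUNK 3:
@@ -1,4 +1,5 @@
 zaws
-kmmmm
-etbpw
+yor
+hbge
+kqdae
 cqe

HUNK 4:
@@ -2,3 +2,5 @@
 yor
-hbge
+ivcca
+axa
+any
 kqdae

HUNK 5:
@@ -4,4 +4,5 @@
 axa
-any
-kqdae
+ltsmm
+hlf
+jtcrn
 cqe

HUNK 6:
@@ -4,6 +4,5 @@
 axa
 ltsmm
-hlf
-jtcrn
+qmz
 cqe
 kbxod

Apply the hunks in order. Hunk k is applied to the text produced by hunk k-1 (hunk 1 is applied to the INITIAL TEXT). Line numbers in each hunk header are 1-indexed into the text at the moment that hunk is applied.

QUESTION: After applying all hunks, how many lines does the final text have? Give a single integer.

Hunk 1: at line 1 remove [qxzq] add [kmmmm] -> 6 lines: zaws kmmmm pfht zyuep cqe kbxod
Hunk 2: at line 1 remove [pfht,zyuep] add [etbpw] -> 5 lines: zaws kmmmm etbpw cqe kbxod
Hunk 3: at line 1 remove [kmmmm,etbpw] add [yor,hbge,kqdae] -> 6 lines: zaws yor hbge kqdae cqe kbxod
Hunk 4: at line 2 remove [hbge] add [ivcca,axa,any] -> 8 lines: zaws yor ivcca axa any kqdae cqe kbxod
Hunk 5: at line 4 remove [any,kqdae] add [ltsmm,hlf,jtcrn] -> 9 lines: zaws yor ivcca axa ltsmm hlf jtcrn cqe kbxod
Hunk 6: at line 4 remove [hlf,jtcrn] add [qmz] -> 8 lines: zaws yor ivcca axa ltsmm qmz cqe kbxod
Final line count: 8

Answer: 8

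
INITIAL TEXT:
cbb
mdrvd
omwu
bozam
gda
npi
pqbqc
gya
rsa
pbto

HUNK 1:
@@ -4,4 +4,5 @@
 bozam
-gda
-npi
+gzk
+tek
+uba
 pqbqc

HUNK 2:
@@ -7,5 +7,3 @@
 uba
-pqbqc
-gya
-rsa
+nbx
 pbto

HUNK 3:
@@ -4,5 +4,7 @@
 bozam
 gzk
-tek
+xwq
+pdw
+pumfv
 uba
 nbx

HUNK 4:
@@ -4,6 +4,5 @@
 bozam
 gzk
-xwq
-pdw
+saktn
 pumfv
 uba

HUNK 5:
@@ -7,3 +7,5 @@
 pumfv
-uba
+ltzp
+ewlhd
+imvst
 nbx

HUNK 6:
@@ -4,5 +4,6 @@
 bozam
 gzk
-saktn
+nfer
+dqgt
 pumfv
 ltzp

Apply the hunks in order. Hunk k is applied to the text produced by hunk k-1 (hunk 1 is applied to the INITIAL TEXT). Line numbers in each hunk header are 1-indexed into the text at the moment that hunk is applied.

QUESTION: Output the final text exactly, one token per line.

Hunk 1: at line 4 remove [gda,npi] add [gzk,tek,uba] -> 11 lines: cbb mdrvd omwu bozam gzk tek uba pqbqc gya rsa pbto
Hunk 2: at line 7 remove [pqbqc,gya,rsa] add [nbx] -> 9 lines: cbb mdrvd omwu bozam gzk tek uba nbx pbto
Hunk 3: at line 4 remove [tek] add [xwq,pdw,pumfv] -> 11 lines: cbb mdrvd omwu bozam gzk xwq pdw pumfv uba nbx pbto
Hunk 4: at line 4 remove [xwq,pdw] add [saktn] -> 10 lines: cbb mdrvd omwu bozam gzk saktn pumfv uba nbx pbto
Hunk 5: at line 7 remove [uba] add [ltzp,ewlhd,imvst] -> 12 lines: cbb mdrvd omwu bozam gzk saktn pumfv ltzp ewlhd imvst nbx pbto
Hunk 6: at line 4 remove [saktn] add [nfer,dqgt] -> 13 lines: cbb mdrvd omwu bozam gzk nfer dqgt pumfv ltzp ewlhd imvst nbx pbto

Answer: cbb
mdrvd
omwu
bozam
gzk
nfer
dqgt
pumfv
ltzp
ewlhd
imvst
nbx
pbto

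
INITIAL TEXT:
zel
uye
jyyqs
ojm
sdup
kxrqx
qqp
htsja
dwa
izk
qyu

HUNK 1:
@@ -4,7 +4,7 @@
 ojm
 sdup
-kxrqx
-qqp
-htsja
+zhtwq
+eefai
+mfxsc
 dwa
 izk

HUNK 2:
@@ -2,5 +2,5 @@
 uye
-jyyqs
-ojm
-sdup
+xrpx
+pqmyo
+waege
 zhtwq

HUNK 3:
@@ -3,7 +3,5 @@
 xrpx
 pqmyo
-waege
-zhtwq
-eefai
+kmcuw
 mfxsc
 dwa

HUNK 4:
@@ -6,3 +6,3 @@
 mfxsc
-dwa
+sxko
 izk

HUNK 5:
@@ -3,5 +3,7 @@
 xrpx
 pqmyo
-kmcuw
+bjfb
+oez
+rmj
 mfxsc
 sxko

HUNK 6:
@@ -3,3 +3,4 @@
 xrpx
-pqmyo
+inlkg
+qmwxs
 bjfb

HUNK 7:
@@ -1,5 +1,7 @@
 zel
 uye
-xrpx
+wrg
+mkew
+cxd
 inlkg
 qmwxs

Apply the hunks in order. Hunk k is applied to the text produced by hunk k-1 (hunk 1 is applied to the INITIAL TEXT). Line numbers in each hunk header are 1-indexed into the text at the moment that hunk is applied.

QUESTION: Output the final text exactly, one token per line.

Hunk 1: at line 4 remove [kxrqx,qqp,htsja] add [zhtwq,eefai,mfxsc] -> 11 lines: zel uye jyyqs ojm sdup zhtwq eefai mfxsc dwa izk qyu
Hunk 2: at line 2 remove [jyyqs,ojm,sdup] add [xrpx,pqmyo,waege] -> 11 lines: zel uye xrpx pqmyo waege zhtwq eefai mfxsc dwa izk qyu
Hunk 3: at line 3 remove [waege,zhtwq,eefai] add [kmcuw] -> 9 lines: zel uye xrpx pqmyo kmcuw mfxsc dwa izk qyu
Hunk 4: at line 6 remove [dwa] add [sxko] -> 9 lines: zel uye xrpx pqmyo kmcuw mfxsc sxko izk qyu
Hunk 5: at line 3 remove [kmcuw] add [bjfb,oez,rmj] -> 11 lines: zel uye xrpx pqmyo bjfb oez rmj mfxsc sxko izk qyu
Hunk 6: at line 3 remove [pqmyo] add [inlkg,qmwxs] -> 12 lines: zel uye xrpx inlkg qmwxs bjfb oez rmj mfxsc sxko izk qyu
Hunk 7: at line 1 remove [xrpx] add [wrg,mkew,cxd] -> 14 lines: zel uye wrg mkew cxd inlkg qmwxs bjfb oez rmj mfxsc sxko izk qyu

Answer: zel
uye
wrg
mkew
cxd
inlkg
qmwxs
bjfb
oez
rmj
mfxsc
sxko
izk
qyu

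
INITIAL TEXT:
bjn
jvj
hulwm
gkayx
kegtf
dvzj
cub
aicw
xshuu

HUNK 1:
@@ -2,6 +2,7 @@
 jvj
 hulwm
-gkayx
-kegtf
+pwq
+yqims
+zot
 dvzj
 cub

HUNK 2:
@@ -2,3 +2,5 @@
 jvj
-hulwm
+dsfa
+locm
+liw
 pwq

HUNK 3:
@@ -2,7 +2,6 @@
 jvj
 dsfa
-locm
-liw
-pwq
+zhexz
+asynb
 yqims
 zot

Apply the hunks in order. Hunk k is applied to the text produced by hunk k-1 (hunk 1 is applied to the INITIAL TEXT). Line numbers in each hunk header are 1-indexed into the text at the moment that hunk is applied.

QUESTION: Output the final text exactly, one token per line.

Answer: bjn
jvj
dsfa
zhexz
asynb
yqims
zot
dvzj
cub
aicw
xshuu

Derivation:
Hunk 1: at line 2 remove [gkayx,kegtf] add [pwq,yqims,zot] -> 10 lines: bjn jvj hulwm pwq yqims zot dvzj cub aicw xshuu
Hunk 2: at line 2 remove [hulwm] add [dsfa,locm,liw] -> 12 lines: bjn jvj dsfa locm liw pwq yqims zot dvzj cub aicw xshuu
Hunk 3: at line 2 remove [locm,liw,pwq] add [zhexz,asynb] -> 11 lines: bjn jvj dsfa zhexz asynb yqims zot dvzj cub aicw xshuu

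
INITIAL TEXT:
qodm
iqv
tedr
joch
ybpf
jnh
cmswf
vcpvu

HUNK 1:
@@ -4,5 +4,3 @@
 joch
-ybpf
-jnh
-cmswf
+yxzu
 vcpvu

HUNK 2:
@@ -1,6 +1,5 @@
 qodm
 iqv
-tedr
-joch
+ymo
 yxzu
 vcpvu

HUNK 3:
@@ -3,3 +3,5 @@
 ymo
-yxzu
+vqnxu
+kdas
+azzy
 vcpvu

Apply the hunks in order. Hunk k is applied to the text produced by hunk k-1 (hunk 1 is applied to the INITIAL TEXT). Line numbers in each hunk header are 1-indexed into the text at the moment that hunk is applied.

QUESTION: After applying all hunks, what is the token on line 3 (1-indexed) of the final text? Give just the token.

Answer: ymo

Derivation:
Hunk 1: at line 4 remove [ybpf,jnh,cmswf] add [yxzu] -> 6 lines: qodm iqv tedr joch yxzu vcpvu
Hunk 2: at line 1 remove [tedr,joch] add [ymo] -> 5 lines: qodm iqv ymo yxzu vcpvu
Hunk 3: at line 3 remove [yxzu] add [vqnxu,kdas,azzy] -> 7 lines: qodm iqv ymo vqnxu kdas azzy vcpvu
Final line 3: ymo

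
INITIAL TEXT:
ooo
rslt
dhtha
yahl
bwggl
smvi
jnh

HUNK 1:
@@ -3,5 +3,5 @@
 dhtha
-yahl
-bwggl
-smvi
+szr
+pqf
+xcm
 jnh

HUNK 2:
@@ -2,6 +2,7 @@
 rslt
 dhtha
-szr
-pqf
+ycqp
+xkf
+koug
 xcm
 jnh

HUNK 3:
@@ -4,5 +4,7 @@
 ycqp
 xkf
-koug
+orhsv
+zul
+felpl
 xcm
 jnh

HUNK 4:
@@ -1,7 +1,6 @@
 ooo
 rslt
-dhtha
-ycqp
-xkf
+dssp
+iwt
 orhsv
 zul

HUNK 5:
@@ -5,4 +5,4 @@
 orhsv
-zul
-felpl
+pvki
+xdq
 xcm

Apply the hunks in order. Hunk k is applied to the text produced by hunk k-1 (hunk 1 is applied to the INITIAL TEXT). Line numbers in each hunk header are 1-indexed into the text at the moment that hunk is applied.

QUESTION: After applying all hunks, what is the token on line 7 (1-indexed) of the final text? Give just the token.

Answer: xdq

Derivation:
Hunk 1: at line 3 remove [yahl,bwggl,smvi] add [szr,pqf,xcm] -> 7 lines: ooo rslt dhtha szr pqf xcm jnh
Hunk 2: at line 2 remove [szr,pqf] add [ycqp,xkf,koug] -> 8 lines: ooo rslt dhtha ycqp xkf koug xcm jnh
Hunk 3: at line 4 remove [koug] add [orhsv,zul,felpl] -> 10 lines: ooo rslt dhtha ycqp xkf orhsv zul felpl xcm jnh
Hunk 4: at line 1 remove [dhtha,ycqp,xkf] add [dssp,iwt] -> 9 lines: ooo rslt dssp iwt orhsv zul felpl xcm jnh
Hunk 5: at line 5 remove [zul,felpl] add [pvki,xdq] -> 9 lines: ooo rslt dssp iwt orhsv pvki xdq xcm jnh
Final line 7: xdq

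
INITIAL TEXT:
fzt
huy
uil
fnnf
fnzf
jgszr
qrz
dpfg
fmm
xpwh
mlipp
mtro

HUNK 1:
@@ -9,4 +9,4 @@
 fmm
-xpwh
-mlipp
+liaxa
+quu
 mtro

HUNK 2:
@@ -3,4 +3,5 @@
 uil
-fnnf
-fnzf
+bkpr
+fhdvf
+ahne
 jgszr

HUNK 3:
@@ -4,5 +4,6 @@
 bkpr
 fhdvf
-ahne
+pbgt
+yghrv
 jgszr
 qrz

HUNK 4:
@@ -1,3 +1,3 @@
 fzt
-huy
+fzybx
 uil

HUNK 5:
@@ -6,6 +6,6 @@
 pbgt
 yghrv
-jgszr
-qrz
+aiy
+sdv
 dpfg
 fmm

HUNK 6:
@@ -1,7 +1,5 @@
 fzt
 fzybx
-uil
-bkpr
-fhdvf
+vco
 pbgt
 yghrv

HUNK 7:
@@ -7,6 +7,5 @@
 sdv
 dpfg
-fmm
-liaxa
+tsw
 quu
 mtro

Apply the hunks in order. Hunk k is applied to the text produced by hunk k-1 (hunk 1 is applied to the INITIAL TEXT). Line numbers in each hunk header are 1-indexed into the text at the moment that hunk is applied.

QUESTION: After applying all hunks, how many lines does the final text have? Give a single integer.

Answer: 11

Derivation:
Hunk 1: at line 9 remove [xpwh,mlipp] add [liaxa,quu] -> 12 lines: fzt huy uil fnnf fnzf jgszr qrz dpfg fmm liaxa quu mtro
Hunk 2: at line 3 remove [fnnf,fnzf] add [bkpr,fhdvf,ahne] -> 13 lines: fzt huy uil bkpr fhdvf ahne jgszr qrz dpfg fmm liaxa quu mtro
Hunk 3: at line 4 remove [ahne] add [pbgt,yghrv] -> 14 lines: fzt huy uil bkpr fhdvf pbgt yghrv jgszr qrz dpfg fmm liaxa quu mtro
Hunk 4: at line 1 remove [huy] add [fzybx] -> 14 lines: fzt fzybx uil bkpr fhdvf pbgt yghrv jgszr qrz dpfg fmm liaxa quu mtro
Hunk 5: at line 6 remove [jgszr,qrz] add [aiy,sdv] -> 14 lines: fzt fzybx uil bkpr fhdvf pbgt yghrv aiy sdv dpfg fmm liaxa quu mtro
Hunk 6: at line 1 remove [uil,bkpr,fhdvf] add [vco] -> 12 lines: fzt fzybx vco pbgt yghrv aiy sdv dpfg fmm liaxa quu mtro
Hunk 7: at line 7 remove [fmm,liaxa] add [tsw] -> 11 lines: fzt fzybx vco pbgt yghrv aiy sdv dpfg tsw quu mtro
Final line count: 11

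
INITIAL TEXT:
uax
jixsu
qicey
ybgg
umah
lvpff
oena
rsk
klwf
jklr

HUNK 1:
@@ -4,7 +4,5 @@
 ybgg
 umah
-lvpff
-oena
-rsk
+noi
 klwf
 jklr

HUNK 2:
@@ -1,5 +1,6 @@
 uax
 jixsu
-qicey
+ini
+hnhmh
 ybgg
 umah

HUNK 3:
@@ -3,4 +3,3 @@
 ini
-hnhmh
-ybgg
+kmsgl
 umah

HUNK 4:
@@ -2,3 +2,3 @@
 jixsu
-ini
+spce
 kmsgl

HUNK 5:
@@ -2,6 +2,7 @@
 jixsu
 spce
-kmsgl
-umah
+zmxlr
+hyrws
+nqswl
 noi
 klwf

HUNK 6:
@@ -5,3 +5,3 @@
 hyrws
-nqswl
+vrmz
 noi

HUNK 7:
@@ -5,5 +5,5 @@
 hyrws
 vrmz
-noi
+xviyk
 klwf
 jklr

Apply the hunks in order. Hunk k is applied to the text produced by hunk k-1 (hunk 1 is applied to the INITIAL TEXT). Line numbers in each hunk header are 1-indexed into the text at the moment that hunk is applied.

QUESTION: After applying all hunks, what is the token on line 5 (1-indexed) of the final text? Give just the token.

Answer: hyrws

Derivation:
Hunk 1: at line 4 remove [lvpff,oena,rsk] add [noi] -> 8 lines: uax jixsu qicey ybgg umah noi klwf jklr
Hunk 2: at line 1 remove [qicey] add [ini,hnhmh] -> 9 lines: uax jixsu ini hnhmh ybgg umah noi klwf jklr
Hunk 3: at line 3 remove [hnhmh,ybgg] add [kmsgl] -> 8 lines: uax jixsu ini kmsgl umah noi klwf jklr
Hunk 4: at line 2 remove [ini] add [spce] -> 8 lines: uax jixsu spce kmsgl umah noi klwf jklr
Hunk 5: at line 2 remove [kmsgl,umah] add [zmxlr,hyrws,nqswl] -> 9 lines: uax jixsu spce zmxlr hyrws nqswl noi klwf jklr
Hunk 6: at line 5 remove [nqswl] add [vrmz] -> 9 lines: uax jixsu spce zmxlr hyrws vrmz noi klwf jklr
Hunk 7: at line 5 remove [noi] add [xviyk] -> 9 lines: uax jixsu spce zmxlr hyrws vrmz xviyk klwf jklr
Final line 5: hyrws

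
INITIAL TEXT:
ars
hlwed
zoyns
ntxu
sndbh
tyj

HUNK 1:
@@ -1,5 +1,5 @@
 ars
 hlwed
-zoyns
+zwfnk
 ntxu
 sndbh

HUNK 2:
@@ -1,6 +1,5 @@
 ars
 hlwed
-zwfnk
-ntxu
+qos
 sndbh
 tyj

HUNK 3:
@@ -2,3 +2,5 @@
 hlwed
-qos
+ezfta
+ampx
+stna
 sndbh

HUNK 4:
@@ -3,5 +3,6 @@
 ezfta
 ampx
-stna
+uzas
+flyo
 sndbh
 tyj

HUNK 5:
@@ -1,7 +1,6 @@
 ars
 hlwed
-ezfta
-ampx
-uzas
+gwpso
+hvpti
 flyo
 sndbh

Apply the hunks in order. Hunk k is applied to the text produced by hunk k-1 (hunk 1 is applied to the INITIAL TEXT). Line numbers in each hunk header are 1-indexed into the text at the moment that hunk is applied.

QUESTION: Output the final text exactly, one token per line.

Hunk 1: at line 1 remove [zoyns] add [zwfnk] -> 6 lines: ars hlwed zwfnk ntxu sndbh tyj
Hunk 2: at line 1 remove [zwfnk,ntxu] add [qos] -> 5 lines: ars hlwed qos sndbh tyj
Hunk 3: at line 2 remove [qos] add [ezfta,ampx,stna] -> 7 lines: ars hlwed ezfta ampx stna sndbh tyj
Hunk 4: at line 3 remove [stna] add [uzas,flyo] -> 8 lines: ars hlwed ezfta ampx uzas flyo sndbh tyj
Hunk 5: at line 1 remove [ezfta,ampx,uzas] add [gwpso,hvpti] -> 7 lines: ars hlwed gwpso hvpti flyo sndbh tyj

Answer: ars
hlwed
gwpso
hvpti
flyo
sndbh
tyj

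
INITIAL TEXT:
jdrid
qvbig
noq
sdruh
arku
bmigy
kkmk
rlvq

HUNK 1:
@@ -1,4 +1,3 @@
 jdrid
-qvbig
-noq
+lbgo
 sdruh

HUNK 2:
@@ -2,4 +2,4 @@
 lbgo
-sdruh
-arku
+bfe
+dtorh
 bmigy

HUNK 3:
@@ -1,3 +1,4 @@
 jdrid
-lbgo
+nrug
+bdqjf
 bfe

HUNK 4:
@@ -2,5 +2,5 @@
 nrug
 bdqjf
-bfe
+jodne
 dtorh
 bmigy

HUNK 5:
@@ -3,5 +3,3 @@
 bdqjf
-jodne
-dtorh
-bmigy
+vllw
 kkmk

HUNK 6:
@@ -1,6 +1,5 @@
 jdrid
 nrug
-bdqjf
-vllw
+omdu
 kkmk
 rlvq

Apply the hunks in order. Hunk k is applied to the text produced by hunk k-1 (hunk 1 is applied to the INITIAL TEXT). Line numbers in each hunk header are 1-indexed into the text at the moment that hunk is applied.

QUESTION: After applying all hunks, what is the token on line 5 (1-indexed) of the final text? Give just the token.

Answer: rlvq

Derivation:
Hunk 1: at line 1 remove [qvbig,noq] add [lbgo] -> 7 lines: jdrid lbgo sdruh arku bmigy kkmk rlvq
Hunk 2: at line 2 remove [sdruh,arku] add [bfe,dtorh] -> 7 lines: jdrid lbgo bfe dtorh bmigy kkmk rlvq
Hunk 3: at line 1 remove [lbgo] add [nrug,bdqjf] -> 8 lines: jdrid nrug bdqjf bfe dtorh bmigy kkmk rlvq
Hunk 4: at line 2 remove [bfe] add [jodne] -> 8 lines: jdrid nrug bdqjf jodne dtorh bmigy kkmk rlvq
Hunk 5: at line 3 remove [jodne,dtorh,bmigy] add [vllw] -> 6 lines: jdrid nrug bdqjf vllw kkmk rlvq
Hunk 6: at line 1 remove [bdqjf,vllw] add [omdu] -> 5 lines: jdrid nrug omdu kkmk rlvq
Final line 5: rlvq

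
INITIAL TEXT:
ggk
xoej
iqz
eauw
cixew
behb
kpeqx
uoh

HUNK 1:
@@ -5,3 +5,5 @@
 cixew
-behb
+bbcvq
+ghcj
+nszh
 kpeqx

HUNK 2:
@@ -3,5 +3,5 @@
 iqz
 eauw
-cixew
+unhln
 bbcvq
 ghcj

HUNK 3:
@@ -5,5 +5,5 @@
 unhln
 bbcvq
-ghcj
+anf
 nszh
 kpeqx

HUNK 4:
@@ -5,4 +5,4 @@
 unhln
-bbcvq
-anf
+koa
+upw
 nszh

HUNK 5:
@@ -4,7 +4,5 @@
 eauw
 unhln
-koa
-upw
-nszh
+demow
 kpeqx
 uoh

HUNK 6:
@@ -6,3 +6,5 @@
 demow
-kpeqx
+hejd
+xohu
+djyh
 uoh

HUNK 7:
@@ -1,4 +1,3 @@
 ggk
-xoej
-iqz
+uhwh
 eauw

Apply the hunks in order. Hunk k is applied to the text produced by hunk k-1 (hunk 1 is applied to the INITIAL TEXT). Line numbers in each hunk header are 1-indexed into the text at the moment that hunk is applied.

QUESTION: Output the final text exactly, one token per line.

Hunk 1: at line 5 remove [behb] add [bbcvq,ghcj,nszh] -> 10 lines: ggk xoej iqz eauw cixew bbcvq ghcj nszh kpeqx uoh
Hunk 2: at line 3 remove [cixew] add [unhln] -> 10 lines: ggk xoej iqz eauw unhln bbcvq ghcj nszh kpeqx uoh
Hunk 3: at line 5 remove [ghcj] add [anf] -> 10 lines: ggk xoej iqz eauw unhln bbcvq anf nszh kpeqx uoh
Hunk 4: at line 5 remove [bbcvq,anf] add [koa,upw] -> 10 lines: ggk xoej iqz eauw unhln koa upw nszh kpeqx uoh
Hunk 5: at line 4 remove [koa,upw,nszh] add [demow] -> 8 lines: ggk xoej iqz eauw unhln demow kpeqx uoh
Hunk 6: at line 6 remove [kpeqx] add [hejd,xohu,djyh] -> 10 lines: ggk xoej iqz eauw unhln demow hejd xohu djyh uoh
Hunk 7: at line 1 remove [xoej,iqz] add [uhwh] -> 9 lines: ggk uhwh eauw unhln demow hejd xohu djyh uoh

Answer: ggk
uhwh
eauw
unhln
demow
hejd
xohu
djyh
uoh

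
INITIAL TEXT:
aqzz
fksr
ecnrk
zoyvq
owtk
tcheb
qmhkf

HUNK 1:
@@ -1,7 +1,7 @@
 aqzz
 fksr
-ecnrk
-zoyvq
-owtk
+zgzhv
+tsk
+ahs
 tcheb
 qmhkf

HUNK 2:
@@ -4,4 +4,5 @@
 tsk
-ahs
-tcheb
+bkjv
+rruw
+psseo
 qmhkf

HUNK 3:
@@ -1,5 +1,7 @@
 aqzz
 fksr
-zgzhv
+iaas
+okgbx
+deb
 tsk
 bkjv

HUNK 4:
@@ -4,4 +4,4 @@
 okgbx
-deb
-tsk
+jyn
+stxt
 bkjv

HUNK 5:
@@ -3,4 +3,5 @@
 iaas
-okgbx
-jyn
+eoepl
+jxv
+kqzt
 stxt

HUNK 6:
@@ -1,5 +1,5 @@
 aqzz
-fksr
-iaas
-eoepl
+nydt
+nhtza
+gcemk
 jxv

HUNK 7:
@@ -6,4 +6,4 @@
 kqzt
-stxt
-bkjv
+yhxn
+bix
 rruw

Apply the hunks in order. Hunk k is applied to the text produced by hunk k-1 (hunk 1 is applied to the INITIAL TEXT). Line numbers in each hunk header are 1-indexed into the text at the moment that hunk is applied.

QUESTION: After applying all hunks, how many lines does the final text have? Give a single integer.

Answer: 11

Derivation:
Hunk 1: at line 1 remove [ecnrk,zoyvq,owtk] add [zgzhv,tsk,ahs] -> 7 lines: aqzz fksr zgzhv tsk ahs tcheb qmhkf
Hunk 2: at line 4 remove [ahs,tcheb] add [bkjv,rruw,psseo] -> 8 lines: aqzz fksr zgzhv tsk bkjv rruw psseo qmhkf
Hunk 3: at line 1 remove [zgzhv] add [iaas,okgbx,deb] -> 10 lines: aqzz fksr iaas okgbx deb tsk bkjv rruw psseo qmhkf
Hunk 4: at line 4 remove [deb,tsk] add [jyn,stxt] -> 10 lines: aqzz fksr iaas okgbx jyn stxt bkjv rruw psseo qmhkf
Hunk 5: at line 3 remove [okgbx,jyn] add [eoepl,jxv,kqzt] -> 11 lines: aqzz fksr iaas eoepl jxv kqzt stxt bkjv rruw psseo qmhkf
Hunk 6: at line 1 remove [fksr,iaas,eoepl] add [nydt,nhtza,gcemk] -> 11 lines: aqzz nydt nhtza gcemk jxv kqzt stxt bkjv rruw psseo qmhkf
Hunk 7: at line 6 remove [stxt,bkjv] add [yhxn,bix] -> 11 lines: aqzz nydt nhtza gcemk jxv kqzt yhxn bix rruw psseo qmhkf
Final line count: 11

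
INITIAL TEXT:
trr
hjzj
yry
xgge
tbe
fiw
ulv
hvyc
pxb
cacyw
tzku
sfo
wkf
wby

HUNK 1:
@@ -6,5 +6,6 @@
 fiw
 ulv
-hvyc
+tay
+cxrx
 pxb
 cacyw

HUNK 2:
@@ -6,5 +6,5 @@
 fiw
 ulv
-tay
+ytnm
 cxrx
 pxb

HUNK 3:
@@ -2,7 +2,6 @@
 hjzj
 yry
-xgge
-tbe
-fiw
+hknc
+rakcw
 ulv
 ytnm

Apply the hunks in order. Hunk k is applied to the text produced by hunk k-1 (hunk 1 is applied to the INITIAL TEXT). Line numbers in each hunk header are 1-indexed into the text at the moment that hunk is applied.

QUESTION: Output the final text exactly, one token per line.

Answer: trr
hjzj
yry
hknc
rakcw
ulv
ytnm
cxrx
pxb
cacyw
tzku
sfo
wkf
wby

Derivation:
Hunk 1: at line 6 remove [hvyc] add [tay,cxrx] -> 15 lines: trr hjzj yry xgge tbe fiw ulv tay cxrx pxb cacyw tzku sfo wkf wby
Hunk 2: at line 6 remove [tay] add [ytnm] -> 15 lines: trr hjzj yry xgge tbe fiw ulv ytnm cxrx pxb cacyw tzku sfo wkf wby
Hunk 3: at line 2 remove [xgge,tbe,fiw] add [hknc,rakcw] -> 14 lines: trr hjzj yry hknc rakcw ulv ytnm cxrx pxb cacyw tzku sfo wkf wby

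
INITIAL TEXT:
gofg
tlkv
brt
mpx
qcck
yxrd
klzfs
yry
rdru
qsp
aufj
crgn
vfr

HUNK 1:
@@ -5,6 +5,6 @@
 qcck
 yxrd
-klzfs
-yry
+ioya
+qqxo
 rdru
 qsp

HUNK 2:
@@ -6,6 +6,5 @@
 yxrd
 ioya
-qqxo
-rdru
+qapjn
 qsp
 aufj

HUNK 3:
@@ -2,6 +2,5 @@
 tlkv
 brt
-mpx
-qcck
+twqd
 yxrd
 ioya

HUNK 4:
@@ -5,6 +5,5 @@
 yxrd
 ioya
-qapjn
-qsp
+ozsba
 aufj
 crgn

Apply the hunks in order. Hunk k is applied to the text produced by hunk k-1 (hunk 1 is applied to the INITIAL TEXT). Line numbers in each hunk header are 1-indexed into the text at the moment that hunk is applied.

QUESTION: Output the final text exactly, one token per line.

Hunk 1: at line 5 remove [klzfs,yry] add [ioya,qqxo] -> 13 lines: gofg tlkv brt mpx qcck yxrd ioya qqxo rdru qsp aufj crgn vfr
Hunk 2: at line 6 remove [qqxo,rdru] add [qapjn] -> 12 lines: gofg tlkv brt mpx qcck yxrd ioya qapjn qsp aufj crgn vfr
Hunk 3: at line 2 remove [mpx,qcck] add [twqd] -> 11 lines: gofg tlkv brt twqd yxrd ioya qapjn qsp aufj crgn vfr
Hunk 4: at line 5 remove [qapjn,qsp] add [ozsba] -> 10 lines: gofg tlkv brt twqd yxrd ioya ozsba aufj crgn vfr

Answer: gofg
tlkv
brt
twqd
yxrd
ioya
ozsba
aufj
crgn
vfr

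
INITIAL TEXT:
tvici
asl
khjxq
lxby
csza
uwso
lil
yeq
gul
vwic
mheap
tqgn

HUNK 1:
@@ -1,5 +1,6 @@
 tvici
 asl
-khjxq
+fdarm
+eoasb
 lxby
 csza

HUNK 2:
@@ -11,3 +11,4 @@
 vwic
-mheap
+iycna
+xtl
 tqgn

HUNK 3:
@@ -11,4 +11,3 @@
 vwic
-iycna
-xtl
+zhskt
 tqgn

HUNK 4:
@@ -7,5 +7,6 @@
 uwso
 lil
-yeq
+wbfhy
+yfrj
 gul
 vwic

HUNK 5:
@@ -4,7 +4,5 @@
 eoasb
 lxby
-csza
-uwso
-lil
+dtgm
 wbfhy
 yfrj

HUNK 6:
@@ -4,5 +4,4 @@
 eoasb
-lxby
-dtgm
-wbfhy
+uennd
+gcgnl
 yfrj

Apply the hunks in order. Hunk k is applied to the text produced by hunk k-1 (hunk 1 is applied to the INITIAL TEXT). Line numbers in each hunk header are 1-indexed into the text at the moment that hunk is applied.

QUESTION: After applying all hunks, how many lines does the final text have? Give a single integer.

Answer: 11

Derivation:
Hunk 1: at line 1 remove [khjxq] add [fdarm,eoasb] -> 13 lines: tvici asl fdarm eoasb lxby csza uwso lil yeq gul vwic mheap tqgn
Hunk 2: at line 11 remove [mheap] add [iycna,xtl] -> 14 lines: tvici asl fdarm eoasb lxby csza uwso lil yeq gul vwic iycna xtl tqgn
Hunk 3: at line 11 remove [iycna,xtl] add [zhskt] -> 13 lines: tvici asl fdarm eoasb lxby csza uwso lil yeq gul vwic zhskt tqgn
Hunk 4: at line 7 remove [yeq] add [wbfhy,yfrj] -> 14 lines: tvici asl fdarm eoasb lxby csza uwso lil wbfhy yfrj gul vwic zhskt tqgn
Hunk 5: at line 4 remove [csza,uwso,lil] add [dtgm] -> 12 lines: tvici asl fdarm eoasb lxby dtgm wbfhy yfrj gul vwic zhskt tqgn
Hunk 6: at line 4 remove [lxby,dtgm,wbfhy] add [uennd,gcgnl] -> 11 lines: tvici asl fdarm eoasb uennd gcgnl yfrj gul vwic zhskt tqgn
Final line count: 11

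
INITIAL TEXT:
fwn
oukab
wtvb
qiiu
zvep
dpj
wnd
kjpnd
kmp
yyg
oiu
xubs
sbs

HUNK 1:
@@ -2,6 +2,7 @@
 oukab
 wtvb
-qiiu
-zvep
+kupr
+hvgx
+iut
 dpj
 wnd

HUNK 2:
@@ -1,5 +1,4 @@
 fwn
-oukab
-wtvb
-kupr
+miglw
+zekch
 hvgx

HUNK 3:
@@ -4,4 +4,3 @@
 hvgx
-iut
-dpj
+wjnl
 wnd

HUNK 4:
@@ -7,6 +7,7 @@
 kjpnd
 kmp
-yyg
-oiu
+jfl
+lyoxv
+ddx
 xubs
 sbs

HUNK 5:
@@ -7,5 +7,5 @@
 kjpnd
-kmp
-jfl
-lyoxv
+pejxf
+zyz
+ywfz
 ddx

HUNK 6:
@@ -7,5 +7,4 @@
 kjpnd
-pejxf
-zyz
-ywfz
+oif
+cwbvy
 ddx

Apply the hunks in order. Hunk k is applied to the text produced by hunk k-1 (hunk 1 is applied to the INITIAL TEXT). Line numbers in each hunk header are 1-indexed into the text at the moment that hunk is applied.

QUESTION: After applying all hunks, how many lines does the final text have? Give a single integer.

Answer: 12

Derivation:
Hunk 1: at line 2 remove [qiiu,zvep] add [kupr,hvgx,iut] -> 14 lines: fwn oukab wtvb kupr hvgx iut dpj wnd kjpnd kmp yyg oiu xubs sbs
Hunk 2: at line 1 remove [oukab,wtvb,kupr] add [miglw,zekch] -> 13 lines: fwn miglw zekch hvgx iut dpj wnd kjpnd kmp yyg oiu xubs sbs
Hunk 3: at line 4 remove [iut,dpj] add [wjnl] -> 12 lines: fwn miglw zekch hvgx wjnl wnd kjpnd kmp yyg oiu xubs sbs
Hunk 4: at line 7 remove [yyg,oiu] add [jfl,lyoxv,ddx] -> 13 lines: fwn miglw zekch hvgx wjnl wnd kjpnd kmp jfl lyoxv ddx xubs sbs
Hunk 5: at line 7 remove [kmp,jfl,lyoxv] add [pejxf,zyz,ywfz] -> 13 lines: fwn miglw zekch hvgx wjnl wnd kjpnd pejxf zyz ywfz ddx xubs sbs
Hunk 6: at line 7 remove [pejxf,zyz,ywfz] add [oif,cwbvy] -> 12 lines: fwn miglw zekch hvgx wjnl wnd kjpnd oif cwbvy ddx xubs sbs
Final line count: 12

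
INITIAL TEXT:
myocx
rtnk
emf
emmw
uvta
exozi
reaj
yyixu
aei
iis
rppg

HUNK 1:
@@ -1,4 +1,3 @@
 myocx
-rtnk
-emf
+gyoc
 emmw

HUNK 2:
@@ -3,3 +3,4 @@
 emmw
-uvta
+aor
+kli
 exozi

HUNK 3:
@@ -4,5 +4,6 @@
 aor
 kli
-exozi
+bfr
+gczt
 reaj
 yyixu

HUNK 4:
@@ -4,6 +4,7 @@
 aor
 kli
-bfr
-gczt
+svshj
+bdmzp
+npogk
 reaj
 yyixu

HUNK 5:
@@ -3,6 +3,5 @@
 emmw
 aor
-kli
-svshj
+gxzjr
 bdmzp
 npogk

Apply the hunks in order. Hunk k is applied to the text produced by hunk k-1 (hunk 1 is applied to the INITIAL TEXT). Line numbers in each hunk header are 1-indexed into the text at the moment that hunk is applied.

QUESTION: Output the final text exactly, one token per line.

Answer: myocx
gyoc
emmw
aor
gxzjr
bdmzp
npogk
reaj
yyixu
aei
iis
rppg

Derivation:
Hunk 1: at line 1 remove [rtnk,emf] add [gyoc] -> 10 lines: myocx gyoc emmw uvta exozi reaj yyixu aei iis rppg
Hunk 2: at line 3 remove [uvta] add [aor,kli] -> 11 lines: myocx gyoc emmw aor kli exozi reaj yyixu aei iis rppg
Hunk 3: at line 4 remove [exozi] add [bfr,gczt] -> 12 lines: myocx gyoc emmw aor kli bfr gczt reaj yyixu aei iis rppg
Hunk 4: at line 4 remove [bfr,gczt] add [svshj,bdmzp,npogk] -> 13 lines: myocx gyoc emmw aor kli svshj bdmzp npogk reaj yyixu aei iis rppg
Hunk 5: at line 3 remove [kli,svshj] add [gxzjr] -> 12 lines: myocx gyoc emmw aor gxzjr bdmzp npogk reaj yyixu aei iis rppg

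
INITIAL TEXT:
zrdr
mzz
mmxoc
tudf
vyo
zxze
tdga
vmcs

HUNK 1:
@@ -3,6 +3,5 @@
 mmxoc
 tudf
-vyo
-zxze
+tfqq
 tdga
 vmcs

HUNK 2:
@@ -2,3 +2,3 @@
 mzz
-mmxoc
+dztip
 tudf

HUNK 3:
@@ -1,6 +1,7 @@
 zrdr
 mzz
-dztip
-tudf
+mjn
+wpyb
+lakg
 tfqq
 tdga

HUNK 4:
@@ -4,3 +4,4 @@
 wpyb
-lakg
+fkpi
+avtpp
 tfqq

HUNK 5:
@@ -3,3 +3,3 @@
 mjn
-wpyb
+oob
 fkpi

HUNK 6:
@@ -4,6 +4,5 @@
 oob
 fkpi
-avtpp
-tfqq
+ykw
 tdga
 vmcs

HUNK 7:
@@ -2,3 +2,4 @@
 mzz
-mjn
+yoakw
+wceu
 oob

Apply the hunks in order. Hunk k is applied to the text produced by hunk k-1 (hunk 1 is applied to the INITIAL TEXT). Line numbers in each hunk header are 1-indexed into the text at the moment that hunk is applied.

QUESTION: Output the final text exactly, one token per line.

Hunk 1: at line 3 remove [vyo,zxze] add [tfqq] -> 7 lines: zrdr mzz mmxoc tudf tfqq tdga vmcs
Hunk 2: at line 2 remove [mmxoc] add [dztip] -> 7 lines: zrdr mzz dztip tudf tfqq tdga vmcs
Hunk 3: at line 1 remove [dztip,tudf] add [mjn,wpyb,lakg] -> 8 lines: zrdr mzz mjn wpyb lakg tfqq tdga vmcs
Hunk 4: at line 4 remove [lakg] add [fkpi,avtpp] -> 9 lines: zrdr mzz mjn wpyb fkpi avtpp tfqq tdga vmcs
Hunk 5: at line 3 remove [wpyb] add [oob] -> 9 lines: zrdr mzz mjn oob fkpi avtpp tfqq tdga vmcs
Hunk 6: at line 4 remove [avtpp,tfqq] add [ykw] -> 8 lines: zrdr mzz mjn oob fkpi ykw tdga vmcs
Hunk 7: at line 2 remove [mjn] add [yoakw,wceu] -> 9 lines: zrdr mzz yoakw wceu oob fkpi ykw tdga vmcs

Answer: zrdr
mzz
yoakw
wceu
oob
fkpi
ykw
tdga
vmcs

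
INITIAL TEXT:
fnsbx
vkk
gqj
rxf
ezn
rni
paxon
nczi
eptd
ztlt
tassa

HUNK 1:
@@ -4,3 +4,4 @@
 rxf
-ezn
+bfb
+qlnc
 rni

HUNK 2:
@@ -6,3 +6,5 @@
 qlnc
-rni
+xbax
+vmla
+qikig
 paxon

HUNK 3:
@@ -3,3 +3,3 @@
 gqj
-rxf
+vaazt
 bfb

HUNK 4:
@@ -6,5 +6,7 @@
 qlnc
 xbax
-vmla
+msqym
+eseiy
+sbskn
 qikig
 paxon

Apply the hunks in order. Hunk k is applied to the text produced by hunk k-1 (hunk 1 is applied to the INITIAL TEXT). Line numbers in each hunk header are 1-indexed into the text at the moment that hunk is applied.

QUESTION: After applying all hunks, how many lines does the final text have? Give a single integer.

Hunk 1: at line 4 remove [ezn] add [bfb,qlnc] -> 12 lines: fnsbx vkk gqj rxf bfb qlnc rni paxon nczi eptd ztlt tassa
Hunk 2: at line 6 remove [rni] add [xbax,vmla,qikig] -> 14 lines: fnsbx vkk gqj rxf bfb qlnc xbax vmla qikig paxon nczi eptd ztlt tassa
Hunk 3: at line 3 remove [rxf] add [vaazt] -> 14 lines: fnsbx vkk gqj vaazt bfb qlnc xbax vmla qikig paxon nczi eptd ztlt tassa
Hunk 4: at line 6 remove [vmla] add [msqym,eseiy,sbskn] -> 16 lines: fnsbx vkk gqj vaazt bfb qlnc xbax msqym eseiy sbskn qikig paxon nczi eptd ztlt tassa
Final line count: 16

Answer: 16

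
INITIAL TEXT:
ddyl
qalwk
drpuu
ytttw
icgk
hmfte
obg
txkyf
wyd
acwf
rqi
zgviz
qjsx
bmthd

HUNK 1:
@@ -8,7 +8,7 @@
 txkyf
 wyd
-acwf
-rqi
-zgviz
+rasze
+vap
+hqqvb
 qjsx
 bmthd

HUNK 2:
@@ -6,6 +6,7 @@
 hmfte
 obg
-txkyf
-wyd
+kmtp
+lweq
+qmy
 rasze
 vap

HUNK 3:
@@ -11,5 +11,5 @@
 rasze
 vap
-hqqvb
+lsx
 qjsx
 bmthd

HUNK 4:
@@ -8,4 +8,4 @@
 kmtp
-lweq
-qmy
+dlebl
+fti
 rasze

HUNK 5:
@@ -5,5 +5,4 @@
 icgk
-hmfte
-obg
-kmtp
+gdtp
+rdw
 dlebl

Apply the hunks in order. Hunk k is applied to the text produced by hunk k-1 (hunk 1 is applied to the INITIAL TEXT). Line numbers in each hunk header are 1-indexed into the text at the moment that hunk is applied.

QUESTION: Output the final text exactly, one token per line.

Hunk 1: at line 8 remove [acwf,rqi,zgviz] add [rasze,vap,hqqvb] -> 14 lines: ddyl qalwk drpuu ytttw icgk hmfte obg txkyf wyd rasze vap hqqvb qjsx bmthd
Hunk 2: at line 6 remove [txkyf,wyd] add [kmtp,lweq,qmy] -> 15 lines: ddyl qalwk drpuu ytttw icgk hmfte obg kmtp lweq qmy rasze vap hqqvb qjsx bmthd
Hunk 3: at line 11 remove [hqqvb] add [lsx] -> 15 lines: ddyl qalwk drpuu ytttw icgk hmfte obg kmtp lweq qmy rasze vap lsx qjsx bmthd
Hunk 4: at line 8 remove [lweq,qmy] add [dlebl,fti] -> 15 lines: ddyl qalwk drpuu ytttw icgk hmfte obg kmtp dlebl fti rasze vap lsx qjsx bmthd
Hunk 5: at line 5 remove [hmfte,obg,kmtp] add [gdtp,rdw] -> 14 lines: ddyl qalwk drpuu ytttw icgk gdtp rdw dlebl fti rasze vap lsx qjsx bmthd

Answer: ddyl
qalwk
drpuu
ytttw
icgk
gdtp
rdw
dlebl
fti
rasze
vap
lsx
qjsx
bmthd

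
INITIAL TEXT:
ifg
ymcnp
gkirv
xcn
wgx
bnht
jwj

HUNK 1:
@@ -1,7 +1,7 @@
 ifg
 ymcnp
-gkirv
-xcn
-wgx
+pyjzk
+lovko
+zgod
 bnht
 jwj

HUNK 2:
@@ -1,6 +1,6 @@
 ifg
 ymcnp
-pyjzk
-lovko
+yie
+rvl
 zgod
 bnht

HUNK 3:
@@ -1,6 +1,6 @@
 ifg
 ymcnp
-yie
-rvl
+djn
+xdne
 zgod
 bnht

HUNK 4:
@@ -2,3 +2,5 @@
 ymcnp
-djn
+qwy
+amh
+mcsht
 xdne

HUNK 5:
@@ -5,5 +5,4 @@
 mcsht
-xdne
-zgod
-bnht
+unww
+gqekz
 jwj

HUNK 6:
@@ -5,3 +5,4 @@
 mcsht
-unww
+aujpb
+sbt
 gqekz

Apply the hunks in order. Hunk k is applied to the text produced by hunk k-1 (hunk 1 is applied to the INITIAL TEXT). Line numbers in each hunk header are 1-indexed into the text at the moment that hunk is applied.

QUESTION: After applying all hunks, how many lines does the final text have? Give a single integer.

Answer: 9

Derivation:
Hunk 1: at line 1 remove [gkirv,xcn,wgx] add [pyjzk,lovko,zgod] -> 7 lines: ifg ymcnp pyjzk lovko zgod bnht jwj
Hunk 2: at line 1 remove [pyjzk,lovko] add [yie,rvl] -> 7 lines: ifg ymcnp yie rvl zgod bnht jwj
Hunk 3: at line 1 remove [yie,rvl] add [djn,xdne] -> 7 lines: ifg ymcnp djn xdne zgod bnht jwj
Hunk 4: at line 2 remove [djn] add [qwy,amh,mcsht] -> 9 lines: ifg ymcnp qwy amh mcsht xdne zgod bnht jwj
Hunk 5: at line 5 remove [xdne,zgod,bnht] add [unww,gqekz] -> 8 lines: ifg ymcnp qwy amh mcsht unww gqekz jwj
Hunk 6: at line 5 remove [unww] add [aujpb,sbt] -> 9 lines: ifg ymcnp qwy amh mcsht aujpb sbt gqekz jwj
Final line count: 9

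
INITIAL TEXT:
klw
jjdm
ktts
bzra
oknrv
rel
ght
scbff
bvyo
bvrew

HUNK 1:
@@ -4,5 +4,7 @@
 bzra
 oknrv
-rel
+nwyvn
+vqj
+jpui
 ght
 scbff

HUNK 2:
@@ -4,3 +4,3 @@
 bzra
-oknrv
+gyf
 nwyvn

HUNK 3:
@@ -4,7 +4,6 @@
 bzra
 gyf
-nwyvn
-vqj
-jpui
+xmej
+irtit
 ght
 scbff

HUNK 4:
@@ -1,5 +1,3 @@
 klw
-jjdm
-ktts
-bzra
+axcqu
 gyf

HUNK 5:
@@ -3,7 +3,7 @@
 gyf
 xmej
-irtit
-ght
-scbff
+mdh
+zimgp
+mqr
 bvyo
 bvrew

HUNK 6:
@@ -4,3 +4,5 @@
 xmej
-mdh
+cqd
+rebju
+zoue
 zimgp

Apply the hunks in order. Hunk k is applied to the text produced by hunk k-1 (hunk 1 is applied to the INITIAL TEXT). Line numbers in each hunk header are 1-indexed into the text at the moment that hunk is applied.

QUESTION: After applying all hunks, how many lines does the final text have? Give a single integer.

Answer: 11

Derivation:
Hunk 1: at line 4 remove [rel] add [nwyvn,vqj,jpui] -> 12 lines: klw jjdm ktts bzra oknrv nwyvn vqj jpui ght scbff bvyo bvrew
Hunk 2: at line 4 remove [oknrv] add [gyf] -> 12 lines: klw jjdm ktts bzra gyf nwyvn vqj jpui ght scbff bvyo bvrew
Hunk 3: at line 4 remove [nwyvn,vqj,jpui] add [xmej,irtit] -> 11 lines: klw jjdm ktts bzra gyf xmej irtit ght scbff bvyo bvrew
Hunk 4: at line 1 remove [jjdm,ktts,bzra] add [axcqu] -> 9 lines: klw axcqu gyf xmej irtit ght scbff bvyo bvrew
Hunk 5: at line 3 remove [irtit,ght,scbff] add [mdh,zimgp,mqr] -> 9 lines: klw axcqu gyf xmej mdh zimgp mqr bvyo bvrew
Hunk 6: at line 4 remove [mdh] add [cqd,rebju,zoue] -> 11 lines: klw axcqu gyf xmej cqd rebju zoue zimgp mqr bvyo bvrew
Final line count: 11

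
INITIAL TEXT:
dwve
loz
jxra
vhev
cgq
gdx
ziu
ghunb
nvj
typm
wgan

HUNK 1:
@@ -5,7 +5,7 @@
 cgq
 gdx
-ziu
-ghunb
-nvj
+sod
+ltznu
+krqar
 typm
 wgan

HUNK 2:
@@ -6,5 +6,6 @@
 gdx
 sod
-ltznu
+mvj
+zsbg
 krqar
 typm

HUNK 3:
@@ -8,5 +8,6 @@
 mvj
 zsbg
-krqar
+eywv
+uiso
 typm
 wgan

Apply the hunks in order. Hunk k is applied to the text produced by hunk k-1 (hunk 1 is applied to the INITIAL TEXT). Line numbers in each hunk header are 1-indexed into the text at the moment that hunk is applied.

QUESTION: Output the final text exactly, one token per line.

Answer: dwve
loz
jxra
vhev
cgq
gdx
sod
mvj
zsbg
eywv
uiso
typm
wgan

Derivation:
Hunk 1: at line 5 remove [ziu,ghunb,nvj] add [sod,ltznu,krqar] -> 11 lines: dwve loz jxra vhev cgq gdx sod ltznu krqar typm wgan
Hunk 2: at line 6 remove [ltznu] add [mvj,zsbg] -> 12 lines: dwve loz jxra vhev cgq gdx sod mvj zsbg krqar typm wgan
Hunk 3: at line 8 remove [krqar] add [eywv,uiso] -> 13 lines: dwve loz jxra vhev cgq gdx sod mvj zsbg eywv uiso typm wgan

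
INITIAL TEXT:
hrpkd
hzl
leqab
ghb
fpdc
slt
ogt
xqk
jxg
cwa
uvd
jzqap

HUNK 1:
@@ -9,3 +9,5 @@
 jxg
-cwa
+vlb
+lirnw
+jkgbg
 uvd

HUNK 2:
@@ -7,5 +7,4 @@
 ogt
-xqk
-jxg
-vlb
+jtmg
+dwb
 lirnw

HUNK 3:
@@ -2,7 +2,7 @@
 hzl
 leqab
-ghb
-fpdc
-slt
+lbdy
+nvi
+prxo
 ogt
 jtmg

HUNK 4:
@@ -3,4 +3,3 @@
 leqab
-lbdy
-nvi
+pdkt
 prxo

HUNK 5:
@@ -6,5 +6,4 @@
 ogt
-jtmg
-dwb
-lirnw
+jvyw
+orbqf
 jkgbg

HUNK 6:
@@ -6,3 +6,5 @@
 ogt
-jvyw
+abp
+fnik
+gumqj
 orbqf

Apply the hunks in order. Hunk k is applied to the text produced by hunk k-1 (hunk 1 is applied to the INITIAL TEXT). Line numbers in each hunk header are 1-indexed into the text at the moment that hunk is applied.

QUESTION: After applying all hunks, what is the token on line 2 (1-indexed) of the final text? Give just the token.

Answer: hzl

Derivation:
Hunk 1: at line 9 remove [cwa] add [vlb,lirnw,jkgbg] -> 14 lines: hrpkd hzl leqab ghb fpdc slt ogt xqk jxg vlb lirnw jkgbg uvd jzqap
Hunk 2: at line 7 remove [xqk,jxg,vlb] add [jtmg,dwb] -> 13 lines: hrpkd hzl leqab ghb fpdc slt ogt jtmg dwb lirnw jkgbg uvd jzqap
Hunk 3: at line 2 remove [ghb,fpdc,slt] add [lbdy,nvi,prxo] -> 13 lines: hrpkd hzl leqab lbdy nvi prxo ogt jtmg dwb lirnw jkgbg uvd jzqap
Hunk 4: at line 3 remove [lbdy,nvi] add [pdkt] -> 12 lines: hrpkd hzl leqab pdkt prxo ogt jtmg dwb lirnw jkgbg uvd jzqap
Hunk 5: at line 6 remove [jtmg,dwb,lirnw] add [jvyw,orbqf] -> 11 lines: hrpkd hzl leqab pdkt prxo ogt jvyw orbqf jkgbg uvd jzqap
Hunk 6: at line 6 remove [jvyw] add [abp,fnik,gumqj] -> 13 lines: hrpkd hzl leqab pdkt prxo ogt abp fnik gumqj orbqf jkgbg uvd jzqap
Final line 2: hzl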